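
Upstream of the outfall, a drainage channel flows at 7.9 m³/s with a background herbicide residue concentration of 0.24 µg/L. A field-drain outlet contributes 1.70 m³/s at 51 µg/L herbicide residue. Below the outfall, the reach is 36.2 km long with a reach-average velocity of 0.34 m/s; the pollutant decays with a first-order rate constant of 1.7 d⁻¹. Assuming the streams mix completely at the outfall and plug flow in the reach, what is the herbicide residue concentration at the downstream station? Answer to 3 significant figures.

Flow-weighted average: C = (7.900·0.2400 + 1.700·51.00) / 9.600 = 88.60/9.600 = 9.229 µg/L.
Travel time t = 36.2·1000 / 0.34 = 106500 s = 29.58 h.
After decay, C = 9.229 × e^(−kt) = 9.229 × 0.1231 = 1.136 µg/L.

1.14 µg/L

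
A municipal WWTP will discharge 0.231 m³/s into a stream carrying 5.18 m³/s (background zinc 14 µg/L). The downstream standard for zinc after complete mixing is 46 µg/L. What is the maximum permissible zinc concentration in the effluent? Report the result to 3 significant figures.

At the limit, (Qr·Cr + Qe·Cₑ)/(Qr + Qe) = 46:
Cₑ = (5.411·46 − 5.180·14.00) / 0.2310 = 763.6 µg/L.

764 µg/L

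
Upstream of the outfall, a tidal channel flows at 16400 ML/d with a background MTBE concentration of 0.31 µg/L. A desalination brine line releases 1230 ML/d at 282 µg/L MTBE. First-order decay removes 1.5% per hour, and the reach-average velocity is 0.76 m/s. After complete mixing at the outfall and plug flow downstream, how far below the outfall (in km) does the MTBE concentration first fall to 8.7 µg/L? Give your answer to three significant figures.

150 km

Conservation of mass: C = (16400·0.3100 + 1230·282.0) / 17630 = 351900/17630 = 19.96 µg/L.
1.5%/h lost → k = −ln(1 − 0.015) = 0.01511 h⁻¹.
Set 19.96·exp(−k·t) = 8.7 → t = ln(19.96/8.7)/k = 197800 s = 54.95 h.
Distance = v·t = 0.76·197800 = 150400 m = 150.4 km.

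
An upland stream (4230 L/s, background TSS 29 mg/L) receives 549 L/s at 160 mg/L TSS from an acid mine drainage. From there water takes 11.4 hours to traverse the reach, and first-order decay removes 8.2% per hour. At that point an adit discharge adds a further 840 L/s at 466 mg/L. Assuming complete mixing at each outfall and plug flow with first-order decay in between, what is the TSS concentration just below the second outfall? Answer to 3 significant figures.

83.8 mg/L

Mass balance: C = (4230·29.00 + 549.0·160.0) / 4779 = 210500/4779 = 44.05 mg/L; combined flow 4779 L/s.
8.2%/h lost → k = −ln(1 − 0.082) = 0.08556 h⁻¹.
After decay, C = 44.05 × e^(−kt) = 44.05 × 0.3771 = 16.61 mg/L.
Second outfall: C = (4779·16.61 + 840.0·466.0)/5619 = 83.79 mg/L.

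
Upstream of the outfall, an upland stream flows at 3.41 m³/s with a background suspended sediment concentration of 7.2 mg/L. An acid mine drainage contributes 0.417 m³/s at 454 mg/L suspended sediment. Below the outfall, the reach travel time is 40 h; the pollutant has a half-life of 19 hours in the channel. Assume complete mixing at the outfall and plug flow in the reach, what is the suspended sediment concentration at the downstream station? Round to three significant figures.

Mass balance: C = (3.410·7.200 + 0.4170·454.0) / 3.827 = 213.9/3.827 = 55.88 mg/L.
Half-life 19 h → k = ln 2 / 19 = 0.03648 h⁻¹ = 0.8756 d⁻¹.
Decay over the reach: 55.88·exp(−kt) = 55.88·0.2324 = 12.99 mg/L.

13.0 mg/L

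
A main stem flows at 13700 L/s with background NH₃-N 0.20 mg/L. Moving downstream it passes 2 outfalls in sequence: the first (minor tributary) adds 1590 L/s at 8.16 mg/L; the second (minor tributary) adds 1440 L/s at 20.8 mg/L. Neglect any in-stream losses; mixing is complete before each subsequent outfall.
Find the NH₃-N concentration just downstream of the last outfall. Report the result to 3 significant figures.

2.73 mg/L

Outfall 1: combined Q = 15290 L/s; C = (13700·0.2000 + 1590·8.160)/15290 = 1.028 mg/L.
Outfall 2: combined Q = 16730 L/s; C = (15290·1.028 + 1440·20.80)/16730 = 2.730 mg/L.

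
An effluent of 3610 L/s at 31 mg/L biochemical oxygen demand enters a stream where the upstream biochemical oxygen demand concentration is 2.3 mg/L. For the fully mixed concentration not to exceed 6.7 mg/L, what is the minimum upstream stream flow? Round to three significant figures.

Set C_mix = 6.7: (Q·2.300 + 3610·31.00) / (Q + 3610) = 6.7
→ Q = 3610·(31.00 − 6.7)/(6.7 − 2.300) = 19940 L/s.

19900 L/s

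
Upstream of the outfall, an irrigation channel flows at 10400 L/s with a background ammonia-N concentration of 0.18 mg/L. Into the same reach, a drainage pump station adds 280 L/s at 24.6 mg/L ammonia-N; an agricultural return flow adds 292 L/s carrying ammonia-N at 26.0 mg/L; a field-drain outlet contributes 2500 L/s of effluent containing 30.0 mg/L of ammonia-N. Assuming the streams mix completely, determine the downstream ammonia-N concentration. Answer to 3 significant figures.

6.78 mg/L

Mass balance: C = (10400·0.1800 + 280.0·24.60 + 292.0·26.00 + 2500·30.00) / 13470 = 91350/13470 = 6.781 mg/L.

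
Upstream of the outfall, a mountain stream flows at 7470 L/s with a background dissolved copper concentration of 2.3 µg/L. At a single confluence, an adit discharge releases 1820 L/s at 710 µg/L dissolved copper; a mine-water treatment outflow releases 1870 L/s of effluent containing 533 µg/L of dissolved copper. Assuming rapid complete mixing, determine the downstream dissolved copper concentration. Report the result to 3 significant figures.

207 µg/L

Conservation of mass: C = (7470·2.300 + 1820·710.0 + 1870·533.0) / 11160 = 2306000/11160 = 206.6 µg/L.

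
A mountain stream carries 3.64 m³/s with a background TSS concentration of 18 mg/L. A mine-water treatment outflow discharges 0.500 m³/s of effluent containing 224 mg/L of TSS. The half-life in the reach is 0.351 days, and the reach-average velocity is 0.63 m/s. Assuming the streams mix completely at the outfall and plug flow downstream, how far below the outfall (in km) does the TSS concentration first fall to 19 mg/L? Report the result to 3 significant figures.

Flow-weighted average: C = (3.640·18.00 + 0.5000·224.0) / 4.140 = 177.5/4.140 = 42.88 mg/L.
Half-life 0.351 d → k = ln 2 / 0.351 = 1.975 d⁻¹.
Set 42.88·exp(−k·t) = 19 → t = ln(42.88/19)/k = 35610 s = 9.892 h.
Distance = v·t = 0.63·35610 = 22440 m = 22.44 km.

22.4 km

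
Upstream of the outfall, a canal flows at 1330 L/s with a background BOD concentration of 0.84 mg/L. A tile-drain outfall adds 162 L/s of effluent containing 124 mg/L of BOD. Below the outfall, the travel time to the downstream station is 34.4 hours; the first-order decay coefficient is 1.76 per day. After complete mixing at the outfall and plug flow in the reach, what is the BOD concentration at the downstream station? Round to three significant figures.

1.14 mg/L

Flow-weighted average: C = (1330·0.8400 + 162.0·124.0) / 1492 = 21210/1492 = 14.21 mg/L.
Applying C = C₀e^(−kt): 14.21 × 0.08025 = 1.140 mg/L.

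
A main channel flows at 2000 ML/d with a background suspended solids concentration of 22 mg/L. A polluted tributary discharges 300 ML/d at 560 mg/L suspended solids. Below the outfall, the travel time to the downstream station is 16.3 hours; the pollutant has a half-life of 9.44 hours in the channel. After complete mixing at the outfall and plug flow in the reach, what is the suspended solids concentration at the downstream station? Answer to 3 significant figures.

Conservation of mass: C = (2000·22.00 + 300.0·560.0) / 2300 = 212000/2300 = 92.17 mg/L.
Half-life 9.44 h → k = ln 2 / 9.44 = 0.07343 h⁻¹ = 1.762 d⁻¹.
Decay over the reach: 92.17·exp(−kt) = 92.17·0.3021 = 27.85 mg/L.

27.8 mg/L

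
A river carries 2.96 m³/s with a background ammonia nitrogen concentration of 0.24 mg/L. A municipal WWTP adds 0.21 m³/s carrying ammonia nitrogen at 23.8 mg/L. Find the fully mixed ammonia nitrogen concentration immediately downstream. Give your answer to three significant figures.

Conservation of mass: C = (2.960·0.2400 + 0.2100·23.80) / 3.170 = 5.708/3.170 = 1.801 mg/L.

1.80 mg/L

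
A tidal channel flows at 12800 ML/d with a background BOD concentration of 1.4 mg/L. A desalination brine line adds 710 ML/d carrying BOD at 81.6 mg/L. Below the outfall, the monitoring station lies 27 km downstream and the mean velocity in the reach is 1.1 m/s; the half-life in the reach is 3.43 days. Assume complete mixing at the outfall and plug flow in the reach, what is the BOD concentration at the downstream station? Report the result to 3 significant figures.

5.30 mg/L

Mass balance: C = (12800·1.400 + 710.0·81.60) / 13510 = 75860/13510 = 5.615 mg/L.
Travel time t = 27·1000 / 1.1 = 24550 s = 6.818 h.
Half-life 3.43 d → k = ln 2 / 3.43 = 0.2021 d⁻¹.
Decay over the reach: 5.615·exp(−kt) = 5.615·0.9442 = 5.302 mg/L.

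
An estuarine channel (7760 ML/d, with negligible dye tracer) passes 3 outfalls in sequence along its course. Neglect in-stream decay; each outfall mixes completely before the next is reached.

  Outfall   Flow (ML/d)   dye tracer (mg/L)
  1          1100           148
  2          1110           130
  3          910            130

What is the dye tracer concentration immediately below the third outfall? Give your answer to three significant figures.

39.1 mg/L

Outfall 1: combined Q = 8860 ML/d; C = (7760·0 + 1100·148.0)/8860 = 18.37 mg/L.
Outfall 2: combined Q = 9970 ML/d; C = (8860·18.37 + 1110·130.0)/9970 = 30.80 mg/L.
Outfall 3: combined Q = 10880 ML/d; C = (9970·30.80 + 910.0·130.0)/10880 = 39.10 mg/L.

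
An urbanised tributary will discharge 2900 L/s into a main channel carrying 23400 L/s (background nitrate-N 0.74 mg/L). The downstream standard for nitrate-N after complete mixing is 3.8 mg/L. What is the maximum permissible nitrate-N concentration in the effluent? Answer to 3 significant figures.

28.5 mg/L

At the limit, (Qr·Cr + Qe·Cₑ)/(Qr + Qe) = 3.8:
Cₑ = (26300·3.8 − 23400·0.7400) / 2900 = 28.49 mg/L.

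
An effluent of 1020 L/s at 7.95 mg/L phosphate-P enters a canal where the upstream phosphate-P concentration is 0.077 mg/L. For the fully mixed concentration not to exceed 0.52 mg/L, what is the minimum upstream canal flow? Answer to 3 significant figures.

17100 L/s

Set C_mix = 0.52: (Q·0.07700 + 1020·7.950) / (Q + 1020) = 0.52
→ Q = 1020·(7.950 − 0.52)/(0.52 − 0.07700) = 17110 L/s.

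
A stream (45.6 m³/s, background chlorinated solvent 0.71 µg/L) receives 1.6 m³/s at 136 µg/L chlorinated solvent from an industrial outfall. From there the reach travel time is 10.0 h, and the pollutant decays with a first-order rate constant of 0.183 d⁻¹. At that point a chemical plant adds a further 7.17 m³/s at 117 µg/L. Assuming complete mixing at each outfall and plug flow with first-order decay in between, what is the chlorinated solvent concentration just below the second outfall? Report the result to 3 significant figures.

Mixed concentration C = ΣQC/ΣQ = (45.60·0.7100 + 1.600·136.0) / 47.20 = 250.0/47.20 = 5.296 µg/L; combined flow 47.20 m³/s.
First-order decay: C = 5.296·exp(−k·t) = 5.296·0.9266 = 4.907 µg/L.
At the second outfall, C = (47.20·4.907 + 7.170·117.0) / (47.20 + 7.170) = 19.69 µg/L.

19.7 µg/L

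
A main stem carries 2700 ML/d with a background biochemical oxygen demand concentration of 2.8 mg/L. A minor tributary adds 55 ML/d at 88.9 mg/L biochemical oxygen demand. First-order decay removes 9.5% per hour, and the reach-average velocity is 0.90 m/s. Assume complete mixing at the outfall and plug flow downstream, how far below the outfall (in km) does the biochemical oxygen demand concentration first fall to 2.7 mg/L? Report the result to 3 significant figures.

16.7 km

Mixed concentration C = ΣQC/ΣQ = (2700·2.800 + 55.00·88.90) / 2755 = 12450/2755 = 4.519 mg/L.
9.5%/h lost → k = −ln(1 − 0.095) = 0.09982 h⁻¹.
Set 4.519·exp(−k·t) = 2.7 → t = ln(4.519/2.7)/k = 18570 s = 5.159 h.
Distance = v·t = 0.90·18570 = 16720 m = 16.72 km.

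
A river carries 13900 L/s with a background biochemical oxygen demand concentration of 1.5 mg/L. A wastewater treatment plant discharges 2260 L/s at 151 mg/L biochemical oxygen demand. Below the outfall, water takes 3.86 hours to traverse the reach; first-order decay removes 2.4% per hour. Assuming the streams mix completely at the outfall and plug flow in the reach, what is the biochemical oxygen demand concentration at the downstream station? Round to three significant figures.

20.4 mg/L

Mixed concentration C = ΣQC/ΣQ = (13900·1.500 + 2260·151.0) / 16160 = 362100/16160 = 22.41 mg/L.
2.4%/h lost → k = −ln(1 − 0.024) = 0.02429 h⁻¹.
After decay, C = 22.41 × e^(−kt) = 22.41 × 0.9105 = 20.40 mg/L.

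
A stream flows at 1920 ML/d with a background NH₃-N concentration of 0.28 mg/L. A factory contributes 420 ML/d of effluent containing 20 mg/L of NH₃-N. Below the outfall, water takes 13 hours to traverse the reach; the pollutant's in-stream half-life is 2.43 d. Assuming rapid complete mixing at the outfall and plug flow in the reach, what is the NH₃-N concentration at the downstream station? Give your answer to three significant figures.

3.27 mg/L

Mixed concentration C = ΣQC/ΣQ = (1920·0.2800 + 420.0·20.00) / 2340 = 8938/2340 = 3.819 mg/L.
Half-life 2.43 d → k = ln 2 / 2.43 = 0.2852 d⁻¹.
Decay over the reach: 3.819·exp(−kt) = 3.819·0.8568 = 3.273 mg/L.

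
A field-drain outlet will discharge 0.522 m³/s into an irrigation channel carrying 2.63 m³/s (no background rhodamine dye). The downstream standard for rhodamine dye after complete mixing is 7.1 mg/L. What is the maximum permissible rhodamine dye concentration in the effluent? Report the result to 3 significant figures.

At the limit, (Qr·Cr + Qe·Cₑ)/(Qr + Qe) = 7.1:
Cₑ = (3.152·7.1 − 2.630·0) / 0.5220 = 42.87 mg/L.

42.9 mg/L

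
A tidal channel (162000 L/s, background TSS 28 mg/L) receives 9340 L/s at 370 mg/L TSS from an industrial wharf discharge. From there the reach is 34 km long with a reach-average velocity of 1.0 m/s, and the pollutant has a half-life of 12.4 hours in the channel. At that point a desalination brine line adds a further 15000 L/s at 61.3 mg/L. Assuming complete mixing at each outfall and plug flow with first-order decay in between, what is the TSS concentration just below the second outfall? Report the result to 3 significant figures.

30.2 mg/L

After mixing, C = (162000·28.00 + 9340·370.0) / 171300 = 7992000/171300 = 46.64 mg/L; combined flow 171300 L/s.
Travel time t = 34·1000 / 1.0 = 34000 s = 9.444 h.
Half-life 12.4 h → k = ln 2 / 12.4 = 0.05590 h⁻¹ = 1.342 d⁻¹.
Applying C = C₀e^(−kt): 46.64 × 0.5898 = 27.51 mg/L.
Second outfall: C = (171300·27.51 + 15000·61.30)/186300 = 30.23 mg/L.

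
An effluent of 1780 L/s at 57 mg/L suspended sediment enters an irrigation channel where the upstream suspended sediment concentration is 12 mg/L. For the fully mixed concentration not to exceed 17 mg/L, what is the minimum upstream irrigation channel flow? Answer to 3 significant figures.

Set C_mix = 17: (Q·12.00 + 1780·57.00) / (Q + 1780) = 17
→ Q = 1780·(57.00 − 17)/(17 − 12.00) = 14240 L/s.

14200 L/s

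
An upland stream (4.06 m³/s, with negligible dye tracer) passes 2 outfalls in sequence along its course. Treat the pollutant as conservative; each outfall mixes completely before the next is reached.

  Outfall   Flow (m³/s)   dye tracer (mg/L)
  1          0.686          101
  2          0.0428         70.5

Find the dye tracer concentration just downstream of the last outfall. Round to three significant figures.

15.1 mg/L

Outfall 1: combined Q = 4.746 m³/s; C = (4.060·0 + 0.6860·101.0)/4.746 = 14.60 mg/L.
Outfall 2: combined Q = 4.789 m³/s; C = (4.746·14.60 + 0.04280·70.50)/4.789 = 15.10 mg/L.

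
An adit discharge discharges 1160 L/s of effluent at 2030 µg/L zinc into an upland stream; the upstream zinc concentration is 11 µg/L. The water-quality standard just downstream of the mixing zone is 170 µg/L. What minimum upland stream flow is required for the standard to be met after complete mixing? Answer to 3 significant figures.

Set C_mix = 170: (Q·11.00 + 1160·2030) / (Q + 1160) = 170
→ Q = 1160·(2030 − 170)/(170 − 11.00) = 13570 L/s.

13600 L/s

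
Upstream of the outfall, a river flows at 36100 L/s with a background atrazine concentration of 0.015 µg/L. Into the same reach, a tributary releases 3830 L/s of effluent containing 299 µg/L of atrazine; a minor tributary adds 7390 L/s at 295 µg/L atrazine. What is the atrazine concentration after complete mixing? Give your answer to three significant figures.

After mixing, C = (36100·0.01500 + 3830·299.0 + 7390·295.0) / 47320 = 3326000/47320 = 70.28 µg/L.

70.3 µg/L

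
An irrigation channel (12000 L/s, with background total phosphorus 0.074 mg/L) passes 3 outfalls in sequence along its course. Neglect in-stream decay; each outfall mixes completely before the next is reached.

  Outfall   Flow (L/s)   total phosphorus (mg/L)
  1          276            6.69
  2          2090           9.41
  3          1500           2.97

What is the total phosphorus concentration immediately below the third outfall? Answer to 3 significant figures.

1.69 mg/L

Outfall 1: combined Q = 12280 L/s; C = (12000·0.07400 + 276.0·6.690)/12280 = 0.2227 mg/L.
Outfall 2: combined Q = 14370 L/s; C = (12280·0.2227 + 2090·9.410)/14370 = 1.559 mg/L.
Outfall 3: combined Q = 15870 L/s; C = (14370·1.559 + 1500·2.970)/15870 = 1.693 mg/L.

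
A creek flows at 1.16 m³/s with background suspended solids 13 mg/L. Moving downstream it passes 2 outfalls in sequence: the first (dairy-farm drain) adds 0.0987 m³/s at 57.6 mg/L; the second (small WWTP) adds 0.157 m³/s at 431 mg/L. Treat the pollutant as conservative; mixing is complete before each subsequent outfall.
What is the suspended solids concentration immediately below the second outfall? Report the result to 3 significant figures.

62.5 mg/L

Below outfall 1: Q → 1.259 m³/s, C = (1.160·13.00 + 0.09870·57.60)/1.259 = 16.50 mg/L.
Below outfall 2: Q → 1.416 m³/s, C = (1.259·16.50 + 0.1570·431.0)/1.416 = 62.47 mg/L.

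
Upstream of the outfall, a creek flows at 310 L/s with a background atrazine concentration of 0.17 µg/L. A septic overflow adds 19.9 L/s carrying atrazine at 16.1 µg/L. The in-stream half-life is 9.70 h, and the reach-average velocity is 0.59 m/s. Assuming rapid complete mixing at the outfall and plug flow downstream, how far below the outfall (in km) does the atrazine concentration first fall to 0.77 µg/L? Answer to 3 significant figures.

Mass balance: C = (310.0·0.1700 + 19.90·16.10) / 329.9 = 373.1/329.9 = 1.131 µg/L.
Half-life 9.70 h → k = ln 2 / 9.70 = 0.07146 h⁻¹ = 1.715 d⁻¹.
Set 1.131·exp(−k·t) = 0.77 → t = ln(1.131/0.77)/k = 19370 s = 5.379 h.
Distance = v·t = 0.59·19370 = 11430 m = 11.43 km.

11.4 km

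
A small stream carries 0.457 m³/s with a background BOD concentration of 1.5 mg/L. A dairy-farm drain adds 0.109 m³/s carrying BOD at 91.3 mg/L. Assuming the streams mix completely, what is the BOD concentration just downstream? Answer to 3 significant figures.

Mixed concentration C = ΣQC/ΣQ = (0.4570·1.500 + 0.1090·91.30) / 0.5660 = 10.64/0.5660 = 18.79 mg/L.

18.8 mg/L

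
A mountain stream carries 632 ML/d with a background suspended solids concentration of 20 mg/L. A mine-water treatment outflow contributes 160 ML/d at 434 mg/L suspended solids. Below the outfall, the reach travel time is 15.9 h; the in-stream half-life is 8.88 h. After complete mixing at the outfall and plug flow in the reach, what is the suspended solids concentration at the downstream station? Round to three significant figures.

After mixing, C = (632.0·20.00 + 160.0·434.0) / 792.0 = 82080/792.0 = 103.6 mg/L.
Half-life 8.88 h → k = ln 2 / 8.88 = 0.07806 h⁻¹ = 1.873 d⁻¹.
Decay over the reach: 103.6·exp(−kt) = 103.6·0.2891 = 29.96 mg/L.

30.0 mg/L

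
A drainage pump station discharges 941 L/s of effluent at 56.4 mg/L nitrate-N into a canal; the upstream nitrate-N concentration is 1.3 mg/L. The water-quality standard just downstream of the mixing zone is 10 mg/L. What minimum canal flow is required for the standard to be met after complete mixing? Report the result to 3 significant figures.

5020 L/s

Set C_mix = 10: (Q·1.300 + 941.0·56.40) / (Q + 941.0) = 10
→ Q = 941.0·(56.40 − 10)/(10 − 1.300) = 5019 L/s.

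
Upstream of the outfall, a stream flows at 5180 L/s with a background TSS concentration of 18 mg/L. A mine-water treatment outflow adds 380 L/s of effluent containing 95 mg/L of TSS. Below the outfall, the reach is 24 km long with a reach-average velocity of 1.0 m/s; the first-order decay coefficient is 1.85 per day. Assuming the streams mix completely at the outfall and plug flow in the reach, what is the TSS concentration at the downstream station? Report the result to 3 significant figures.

13.9 mg/L

Mixed concentration C = ΣQC/ΣQ = (5180·18.00 + 380.0·95.00) / 5560 = 129300/5560 = 23.26 mg/L.
Travel time t = 24·1000 / 1.0 = 24000 s = 6.667 h.
Applying C = C₀e^(−kt): 23.26 × 0.5982 = 13.91 mg/L.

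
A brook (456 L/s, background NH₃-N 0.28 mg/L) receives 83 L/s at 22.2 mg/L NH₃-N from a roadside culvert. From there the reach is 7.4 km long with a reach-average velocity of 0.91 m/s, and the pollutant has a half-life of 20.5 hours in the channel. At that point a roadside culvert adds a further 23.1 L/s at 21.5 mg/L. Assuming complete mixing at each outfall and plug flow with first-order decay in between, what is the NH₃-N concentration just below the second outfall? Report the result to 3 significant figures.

4.13 mg/L

Conservation of mass: C = (456.0·0.2800 + 83.00·22.20) / 539.0 = 1970/539.0 = 3.655 mg/L; combined flow 539.0 L/s.
Travel time t = 7.4·1000 / 0.91 = 8132 s = 2.259 h.
Half-life 20.5 h → k = ln 2 / 20.5 = 0.03381 h⁻¹ = 0.8115 d⁻¹.
After decay, C = 3.655 × e^(−kt) = 3.655 × 0.9265 = 3.387 mg/L.
Second outfall: C = (539.0·3.387 + 23.10·21.50)/562.1 = 4.131 mg/L.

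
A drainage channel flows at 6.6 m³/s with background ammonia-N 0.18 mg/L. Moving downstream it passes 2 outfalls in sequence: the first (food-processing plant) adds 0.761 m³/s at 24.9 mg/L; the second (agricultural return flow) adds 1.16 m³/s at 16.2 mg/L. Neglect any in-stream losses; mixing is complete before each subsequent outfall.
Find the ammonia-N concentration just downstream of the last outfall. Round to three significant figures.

After outfall 1: Q = 6.600 + 0.7610 = 7.361 m³/s; C = (6.600·0.1800 + 0.7610·24.90)/7.361 = 2.736 mg/L.
After outfall 2: Q = 7.361 + 1.160 = 8.521 m³/s; C = (7.361·2.736 + 1.160·16.20)/8.521 = 4.569 mg/L.

4.57 mg/L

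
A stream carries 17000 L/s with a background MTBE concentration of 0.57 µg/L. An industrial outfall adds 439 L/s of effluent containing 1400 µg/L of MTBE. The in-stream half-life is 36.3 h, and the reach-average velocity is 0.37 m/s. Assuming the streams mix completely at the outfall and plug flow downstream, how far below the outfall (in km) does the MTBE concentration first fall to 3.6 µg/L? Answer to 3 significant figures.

160 km

Mixed concentration C = ΣQC/ΣQ = (17000·0.5700 + 439.0·1400) / 17440 = 624300/17440 = 35.80 µg/L.
Half-life 36.3 h → k = ln 2 / 36.3 = 0.01909 h⁻¹ = 0.4583 d⁻¹.
Set 35.80·exp(−k·t) = 3.6 → t = ln(35.80/3.6)/k = 433100 s = 120.3 h.
Distance = v·t = 0.37·433100 = 160200 m = 160.2 km.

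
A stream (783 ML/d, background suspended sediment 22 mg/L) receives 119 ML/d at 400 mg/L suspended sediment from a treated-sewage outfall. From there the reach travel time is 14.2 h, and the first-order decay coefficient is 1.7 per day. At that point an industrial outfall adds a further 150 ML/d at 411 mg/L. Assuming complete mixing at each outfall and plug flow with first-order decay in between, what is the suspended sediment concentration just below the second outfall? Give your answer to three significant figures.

81.1 mg/L

Mixed concentration C = ΣQC/ΣQ = (783.0·22.00 + 119.0·400.0) / 902.0 = 64830/902.0 = 71.87 mg/L; combined flow 902.0 ML/d.
After decay, C = 71.87 × e^(−kt) = 71.87 × 0.3657 = 26.29 mg/L.
At the second outfall, C = (902.0·26.29 + 150.0·411.0) / (902.0 + 150.0) = 81.14 mg/L.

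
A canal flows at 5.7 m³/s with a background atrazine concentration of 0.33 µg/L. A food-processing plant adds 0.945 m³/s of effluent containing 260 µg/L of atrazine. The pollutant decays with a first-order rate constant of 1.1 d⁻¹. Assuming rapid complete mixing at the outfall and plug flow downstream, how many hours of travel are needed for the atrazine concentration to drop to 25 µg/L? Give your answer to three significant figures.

Mass balance: C = (5.700·0.3300 + 0.9450·260.0) / 6.645 = 247.6/6.645 = 37.26 µg/L.
37.26·exp(−k·t) = 25 → t = ln(37.26/25)/k = 31340 s = 8.705 h.

8.71 h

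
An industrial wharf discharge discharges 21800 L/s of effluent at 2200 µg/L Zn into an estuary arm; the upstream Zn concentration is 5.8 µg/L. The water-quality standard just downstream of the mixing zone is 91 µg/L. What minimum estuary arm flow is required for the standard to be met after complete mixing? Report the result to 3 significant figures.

540000 L/s

Set C_mix = 91: (Q·5.800 + 21800·2200) / (Q + 21800) = 91
→ Q = 21800·(2200 − 91)/(91 − 5.800) = 539600 L/s.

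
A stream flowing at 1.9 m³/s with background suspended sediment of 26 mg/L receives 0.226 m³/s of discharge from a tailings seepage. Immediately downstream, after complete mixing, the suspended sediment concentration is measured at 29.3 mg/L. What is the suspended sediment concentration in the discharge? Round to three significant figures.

Mass balance: 1.900·26.00 + 0.2260·Cₑ = 2.126·29.30
→ Cₑ = (2.126·29.30 − 1.900·26.00) / 0.2260 = 57.04 mg/L.

57.0 mg/L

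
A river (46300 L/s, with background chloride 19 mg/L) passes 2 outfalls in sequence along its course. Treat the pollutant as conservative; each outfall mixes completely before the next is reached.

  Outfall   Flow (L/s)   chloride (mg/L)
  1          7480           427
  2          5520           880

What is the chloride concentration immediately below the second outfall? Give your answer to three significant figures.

151 mg/L

Outfall 1: combined Q = 53780 L/s; C = (46300·19.00 + 7480·427.0)/53780 = 75.75 mg/L.
Outfall 2: combined Q = 59300 L/s; C = (53780·75.75 + 5520·880.0)/59300 = 150.6 mg/L.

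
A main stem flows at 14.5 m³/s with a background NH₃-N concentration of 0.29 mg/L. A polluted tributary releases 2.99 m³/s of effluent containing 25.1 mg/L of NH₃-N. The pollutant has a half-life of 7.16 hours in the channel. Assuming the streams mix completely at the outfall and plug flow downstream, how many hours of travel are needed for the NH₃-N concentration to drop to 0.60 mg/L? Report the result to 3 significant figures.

20.9 h

Flow-weighted average: C = (14.50·0.2900 + 2.990·25.10) / 17.49 = 79.25/17.49 = 4.531 mg/L.
Half-life 7.16 h → k = ln 2 / 7.16 = 0.09681 h⁻¹ = 2.323 d⁻¹.
4.531·exp(−k·t) = 0.60 → t = ln(4.531/0.60)/k = 75190 s = 20.89 h.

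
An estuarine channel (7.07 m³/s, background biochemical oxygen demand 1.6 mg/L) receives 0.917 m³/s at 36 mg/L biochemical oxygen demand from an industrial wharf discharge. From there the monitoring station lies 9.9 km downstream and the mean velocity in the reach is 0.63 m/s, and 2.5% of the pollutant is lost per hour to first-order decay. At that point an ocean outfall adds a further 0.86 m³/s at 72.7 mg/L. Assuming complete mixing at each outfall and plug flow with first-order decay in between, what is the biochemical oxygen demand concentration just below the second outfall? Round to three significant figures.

11.6 mg/L

Mass balance: C = (7.070·1.600 + 0.9170·36.00) / 7.987 = 44.32/7.987 = 5.550 mg/L; combined flow 7.987 m³/s.
Travel time t = 9.9·1000 / 0.63 = 15710 s = 4.365 h.
2.5%/h lost → k = −ln(1 − 0.025) = 0.02532 h⁻¹.
After decay, C = 5.550 × e^(−kt) = 5.550 × 0.8954 = 4.969 mg/L.
Second outfall: C = (7.987·4.969 + 0.8600·72.70)/8.847 = 11.55 mg/L.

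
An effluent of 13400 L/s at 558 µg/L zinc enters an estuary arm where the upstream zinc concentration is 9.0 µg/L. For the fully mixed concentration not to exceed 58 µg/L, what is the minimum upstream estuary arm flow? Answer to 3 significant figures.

Set C_mix = 58: (Q·9.000 + 13400·558.0) / (Q + 13400) = 58
→ Q = 13400·(558.0 − 58)/(58 − 9.000) = 136700 L/s.

137000 L/s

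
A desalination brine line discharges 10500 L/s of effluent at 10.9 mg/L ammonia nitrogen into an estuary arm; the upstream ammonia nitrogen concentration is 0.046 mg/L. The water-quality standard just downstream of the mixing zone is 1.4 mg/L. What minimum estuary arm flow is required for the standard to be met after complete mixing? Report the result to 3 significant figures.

73700 L/s

Set C_mix = 1.4: (Q·0.04600 + 10500·10.90) / (Q + 10500) = 1.4
→ Q = 10500·(10.90 − 1.4)/(1.4 − 0.04600) = 73670 L/s.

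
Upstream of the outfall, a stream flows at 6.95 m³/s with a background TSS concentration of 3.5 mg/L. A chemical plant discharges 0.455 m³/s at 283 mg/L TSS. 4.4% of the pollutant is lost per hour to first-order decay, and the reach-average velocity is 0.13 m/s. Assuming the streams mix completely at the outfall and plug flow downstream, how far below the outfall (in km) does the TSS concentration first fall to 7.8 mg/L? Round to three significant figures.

Conservation of mass: C = (6.950·3.500 + 0.4550·283.0) / 7.405 = 153.1/7.405 = 20.67 mg/L.
4.4%/h lost → k = −ln(1 − 0.044) = 0.04500 h⁻¹.
Set 20.67·exp(−k·t) = 7.8 → t = ln(20.67/7.8)/k = 77980 s = 21.66 h.
Distance = v·t = 0.13·77980 = 10140 m = 10.14 km.

10.1 km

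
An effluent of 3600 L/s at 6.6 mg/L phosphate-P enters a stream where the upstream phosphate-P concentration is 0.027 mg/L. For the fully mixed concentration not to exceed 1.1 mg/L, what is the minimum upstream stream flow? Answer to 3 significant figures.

18500 L/s

Set C_mix = 1.1: (Q·0.02700 + 3600·6.600) / (Q + 3600) = 1.1
→ Q = 3600·(6.600 − 1.1)/(1.1 − 0.02700) = 18450 L/s.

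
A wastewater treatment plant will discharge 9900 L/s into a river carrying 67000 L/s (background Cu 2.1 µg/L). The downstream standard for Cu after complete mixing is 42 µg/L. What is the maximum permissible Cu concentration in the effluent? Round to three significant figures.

At the limit, (Qr·Cr + Qe·Cₑ)/(Qr + Qe) = 42:
Cₑ = (76900·42 − 67000·2.100) / 9900 = 312.0 µg/L.

312 µg/L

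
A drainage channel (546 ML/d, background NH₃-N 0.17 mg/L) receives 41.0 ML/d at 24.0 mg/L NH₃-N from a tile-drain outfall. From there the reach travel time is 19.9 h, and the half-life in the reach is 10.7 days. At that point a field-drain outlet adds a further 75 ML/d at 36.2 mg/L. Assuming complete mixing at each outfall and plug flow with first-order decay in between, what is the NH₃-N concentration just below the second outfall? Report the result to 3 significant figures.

5.64 mg/L

Mixed concentration C = ΣQC/ΣQ = (546.0·0.1700 + 41.00·24.00) / 587.0 = 1077/587.0 = 1.834 mg/L; combined flow 587.0 ML/d.
Half-life 10.7 d → k = ln 2 / 10.7 = 0.06478 d⁻¹.
Decay over the reach: 1.834·exp(−kt) = 1.834·0.9477 = 1.739 mg/L.
At the second outfall, C = (587.0·1.739 + 75.00·36.20) / (587.0 + 75.00) = 5.643 mg/L.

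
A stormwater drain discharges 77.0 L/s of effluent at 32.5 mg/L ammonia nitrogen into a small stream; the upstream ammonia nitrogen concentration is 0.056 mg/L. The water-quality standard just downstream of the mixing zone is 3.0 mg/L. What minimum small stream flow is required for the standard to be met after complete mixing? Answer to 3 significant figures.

Set C_mix = 3.0: (Q·0.05600 + 77.00·32.50) / (Q + 77.00) = 3.0
→ Q = 77.00·(32.50 − 3.0)/(3.0 − 0.05600) = 771.6 L/s.

772 L/s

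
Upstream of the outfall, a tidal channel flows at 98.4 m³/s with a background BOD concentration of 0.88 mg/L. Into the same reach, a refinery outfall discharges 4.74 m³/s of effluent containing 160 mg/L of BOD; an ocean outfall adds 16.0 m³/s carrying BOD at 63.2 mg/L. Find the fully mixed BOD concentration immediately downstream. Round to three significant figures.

15.6 mg/L

Flow-weighted average: C = (98.40·0.8800 + 4.740·160.0 + 16.00·63.20) / 119.1 = 1856/119.1 = 15.58 mg/L.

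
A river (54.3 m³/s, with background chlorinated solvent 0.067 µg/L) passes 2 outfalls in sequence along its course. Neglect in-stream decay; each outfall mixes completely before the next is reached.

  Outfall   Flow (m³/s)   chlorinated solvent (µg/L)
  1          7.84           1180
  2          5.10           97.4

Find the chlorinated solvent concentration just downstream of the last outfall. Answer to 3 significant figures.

Outfall 1: combined Q = 62.14 m³/s; C = (54.30·0.06700 + 7.840·1180)/62.14 = 148.9 µg/L.
Outfall 2: combined Q = 67.24 m³/s; C = (62.14·148.9 + 5.100·97.40)/67.24 = 145.0 µg/L.

145 µg/L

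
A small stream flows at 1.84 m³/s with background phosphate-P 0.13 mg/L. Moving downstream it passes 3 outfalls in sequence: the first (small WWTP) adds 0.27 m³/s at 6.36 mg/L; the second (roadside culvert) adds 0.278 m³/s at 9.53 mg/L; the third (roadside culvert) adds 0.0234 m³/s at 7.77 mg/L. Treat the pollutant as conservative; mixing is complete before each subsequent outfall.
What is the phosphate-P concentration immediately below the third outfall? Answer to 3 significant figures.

Below outfall 1: Q → 2.110 m³/s, C = (1.840·0.1300 + 0.2700·6.360)/2.110 = 0.9272 mg/L.
Below outfall 2: Q → 2.388 m³/s, C = (2.110·0.9272 + 0.2780·9.530)/2.388 = 1.929 mg/L.
Below outfall 3: Q → 2.411 m³/s, C = (2.388·1.929 + 0.02340·7.770)/2.411 = 1.985 mg/L.

1.99 mg/L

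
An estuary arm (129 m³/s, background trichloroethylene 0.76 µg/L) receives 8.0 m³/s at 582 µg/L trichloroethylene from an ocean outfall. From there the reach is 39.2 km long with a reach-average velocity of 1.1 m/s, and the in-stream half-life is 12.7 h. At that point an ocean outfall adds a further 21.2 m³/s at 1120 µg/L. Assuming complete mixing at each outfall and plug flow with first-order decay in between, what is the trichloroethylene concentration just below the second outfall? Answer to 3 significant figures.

168 µg/L

Conservation of mass: C = (129.0·0.7600 + 8.000·582.0) / 137.0 = 4754/137.0 = 34.70 µg/L; combined flow 137.0 m³/s.
Travel time t = 39.2·1000 / 1.1 = 35640 s = 9.899 h.
Half-life 12.7 h → k = ln 2 / 12.7 = 0.05458 h⁻¹ = 1.310 d⁻¹.
Applying C = C₀e^(−kt): 34.70 × 0.5826 = 20.22 µg/L.
Second outfall: C = (137.0·20.22 + 21.20·1120)/158.2 = 167.6 µg/L.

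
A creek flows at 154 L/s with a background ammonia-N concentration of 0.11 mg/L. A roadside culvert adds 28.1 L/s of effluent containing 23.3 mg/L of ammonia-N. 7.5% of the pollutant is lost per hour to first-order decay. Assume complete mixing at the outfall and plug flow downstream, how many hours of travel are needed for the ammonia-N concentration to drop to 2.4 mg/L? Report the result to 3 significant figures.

Flow-weighted average: C = (154.0·0.1100 + 28.10·23.30) / 182.1 = 671.7/182.1 = 3.688 mg/L.
7.5%/h lost → k = −ln(1 − 0.075) = 0.07796 h⁻¹.
3.688·exp(−k·t) = 2.4 → t = ln(3.688/2.4)/k = 19840 s = 5.512 h.

5.51 h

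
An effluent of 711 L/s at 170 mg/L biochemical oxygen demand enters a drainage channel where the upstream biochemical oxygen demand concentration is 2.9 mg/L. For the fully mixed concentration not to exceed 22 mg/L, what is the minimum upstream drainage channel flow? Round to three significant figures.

Set C_mix = 22: (Q·2.900 + 711.0·170.0) / (Q + 711.0) = 22
→ Q = 711.0·(170.0 − 22)/(22 − 2.900) = 5509 L/s.

5510 L/s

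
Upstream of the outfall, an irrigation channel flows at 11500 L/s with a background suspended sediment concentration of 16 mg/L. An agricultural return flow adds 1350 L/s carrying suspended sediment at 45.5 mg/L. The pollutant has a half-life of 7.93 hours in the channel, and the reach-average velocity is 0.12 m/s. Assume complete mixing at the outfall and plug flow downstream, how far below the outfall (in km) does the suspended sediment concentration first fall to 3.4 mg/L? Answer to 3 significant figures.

8.53 km

Conservation of mass: C = (11500·16.00 + 1350·45.50) / 12850 = 245400/12850 = 19.10 mg/L.
Half-life 7.93 h → k = ln 2 / 7.93 = 0.08741 h⁻¹ = 2.098 d⁻¹.
Set 19.10·exp(−k·t) = 3.4 → t = ln(19.10/3.4)/k = 71080 s = 19.74 h.
Distance = v·t = 0.12·71080 = 8530 m = 8.530 km.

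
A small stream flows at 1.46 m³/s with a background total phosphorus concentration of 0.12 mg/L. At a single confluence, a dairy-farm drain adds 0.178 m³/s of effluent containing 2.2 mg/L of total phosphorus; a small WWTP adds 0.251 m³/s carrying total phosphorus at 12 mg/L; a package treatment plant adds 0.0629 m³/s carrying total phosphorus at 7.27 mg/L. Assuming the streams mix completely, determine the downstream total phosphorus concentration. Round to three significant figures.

Flow-weighted average: C = (1.460·0.1200 + 0.1780·2.200 + 0.2510·12.00 + 0.06290·7.270) / 1.952 = 4.036/1.952 = 2.068 mg/L.

2.07 mg/L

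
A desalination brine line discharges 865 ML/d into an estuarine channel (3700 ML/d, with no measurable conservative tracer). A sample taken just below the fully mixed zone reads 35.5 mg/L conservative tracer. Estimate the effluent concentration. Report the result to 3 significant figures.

187 mg/L

Mass balance: 3700·0 + 865.0·Cₑ = 4565·35.50
→ Cₑ = (4565·35.50 − 3700·0) / 865.0 = 187.3 mg/L.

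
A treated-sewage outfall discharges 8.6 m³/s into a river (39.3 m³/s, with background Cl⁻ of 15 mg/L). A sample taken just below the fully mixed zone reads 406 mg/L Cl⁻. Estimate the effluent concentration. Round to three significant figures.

2190 mg/L

Mass balance: 39.30·15.00 + 8.600·Cₑ = 47.90·406.0
→ Cₑ = (47.90·406.0 − 39.30·15.00) / 8.600 = 2193 mg/L.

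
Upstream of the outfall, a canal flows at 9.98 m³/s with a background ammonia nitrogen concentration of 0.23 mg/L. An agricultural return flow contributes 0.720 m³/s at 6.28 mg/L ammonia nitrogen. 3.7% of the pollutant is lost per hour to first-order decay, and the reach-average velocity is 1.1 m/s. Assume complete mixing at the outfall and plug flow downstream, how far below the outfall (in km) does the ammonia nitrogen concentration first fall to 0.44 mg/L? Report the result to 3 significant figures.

38.9 km

Conservation of mass: C = (9.980·0.2300 + 0.7200·6.280) / 10.70 = 6.817/10.70 = 0.6371 mg/L.
3.7%/h lost → k = −ln(1 − 0.037) = 0.03770 h⁻¹.
Set 0.6371·exp(−k·t) = 0.44 → t = ln(0.6371/0.44)/k = 35340 s = 9.818 h.
Distance = v·t = 1.1·35340 = 38880 m = 38.88 km.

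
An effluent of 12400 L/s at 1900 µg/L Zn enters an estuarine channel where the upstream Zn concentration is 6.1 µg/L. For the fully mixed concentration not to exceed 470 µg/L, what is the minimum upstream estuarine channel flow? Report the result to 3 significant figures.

Set C_mix = 470: (Q·6.100 + 12400·1900) / (Q + 12400) = 470
→ Q = 12400·(1900 − 470)/(470 − 6.100) = 38220 L/s.

38200 L/s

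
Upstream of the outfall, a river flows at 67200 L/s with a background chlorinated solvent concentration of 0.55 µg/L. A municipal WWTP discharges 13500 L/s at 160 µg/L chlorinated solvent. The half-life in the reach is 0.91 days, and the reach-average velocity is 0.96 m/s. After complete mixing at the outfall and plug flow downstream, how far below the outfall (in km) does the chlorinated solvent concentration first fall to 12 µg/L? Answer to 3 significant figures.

Flow-weighted average: C = (67200·0.5500 + 13500·160.0) / 80700 = 2197000/80700 = 27.22 µg/L.
Half-life 0.91 d → k = ln 2 / 0.91 = 0.7617 d⁻¹.
Set 27.22·exp(−k·t) = 12 → t = ln(27.22/12)/k = 92920 s = 25.81 h.
Distance = v·t = 0.96·92920 = 89200 m = 89.20 km.

89.2 km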